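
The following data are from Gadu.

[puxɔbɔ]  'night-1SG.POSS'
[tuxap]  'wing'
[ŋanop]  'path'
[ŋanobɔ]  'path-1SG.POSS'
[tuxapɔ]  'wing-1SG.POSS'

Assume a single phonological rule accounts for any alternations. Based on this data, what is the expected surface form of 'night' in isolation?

The stem for 'path' ends in [b] in [ŋanobɔ] but [p] in [ŋanop].
Compare 'wing', with invariant [p] in [tuxapɔ] and [tuxap]: an analysis with underlying /p/ and a rule producing [b] before the 1SG.POSS suffix would wrongly predict alternation here too.
So /b/ is underlying, and a rule of word-final obstruent devoicing — voiced obstruents become voiceless word-finally — gives [p].
The one attested form of 'night', [puxɔbɔ], shows underlying /puxɔb/. Applying the same rule word-finally gives [puxɔp].

[puxɔp]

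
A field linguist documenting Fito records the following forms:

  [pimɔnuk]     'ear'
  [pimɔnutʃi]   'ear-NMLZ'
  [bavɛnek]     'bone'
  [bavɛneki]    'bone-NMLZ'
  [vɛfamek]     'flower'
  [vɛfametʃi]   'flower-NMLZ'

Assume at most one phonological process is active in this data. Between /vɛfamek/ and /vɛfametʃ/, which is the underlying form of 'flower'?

The stem for 'flower' ends in [k] in [vɛfamek] but [tʃ] in [vɛfametʃi].
Compare 'bone', with invariant [k] in [bavɛnek] and [bavɛneki]: an analysis with underlying /k/ and a rule producing [tʃ] before the NMLZ suffix would wrongly predict alternation here too.
The underlying segment must be /tʃ/; palato-alveolar /tʃ/ becomes [k] when no front vowel follows, yielding [k] there.

/vɛfametʃ/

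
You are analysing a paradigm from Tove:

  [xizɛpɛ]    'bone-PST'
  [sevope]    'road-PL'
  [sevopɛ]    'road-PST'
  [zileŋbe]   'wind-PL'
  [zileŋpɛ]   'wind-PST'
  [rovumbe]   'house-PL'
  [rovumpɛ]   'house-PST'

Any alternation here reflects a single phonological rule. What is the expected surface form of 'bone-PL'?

The PL suffix surfaces as [-be] and [-pe], depending on the final segment of the stem.
The PST suffix, which begins with [p], is invariant after every stem; so [p] is not altered by any rule here.
The PL suffix is therefore /-be/ underlyingly, with post-vocalic devoicing: voiced stops become voiceless after a vowel.
After 'bone', which ends in a vowel, the suffix surfaces as [-pe], giving [xizɛpe].

[xizɛpe]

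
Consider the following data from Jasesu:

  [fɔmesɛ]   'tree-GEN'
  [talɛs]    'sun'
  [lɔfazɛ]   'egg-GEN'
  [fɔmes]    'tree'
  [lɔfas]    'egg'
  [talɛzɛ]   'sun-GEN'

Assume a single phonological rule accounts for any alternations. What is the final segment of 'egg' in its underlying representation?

/z/

'egg' shows [z] ~ [s] at the end of the stem ([lɔfazɛ] vs [lɔfas]).
The stem 'tree' ([fɔmesɛ], [fɔmes]) shows [s] unchanged in both environments, so [s] cannot be basic with [z] derived before the GEN suffix.
Therefore /z/ is basic and [s] is derived by word-final obstruent devoicing (voiced obstruents become voiceless word-finally).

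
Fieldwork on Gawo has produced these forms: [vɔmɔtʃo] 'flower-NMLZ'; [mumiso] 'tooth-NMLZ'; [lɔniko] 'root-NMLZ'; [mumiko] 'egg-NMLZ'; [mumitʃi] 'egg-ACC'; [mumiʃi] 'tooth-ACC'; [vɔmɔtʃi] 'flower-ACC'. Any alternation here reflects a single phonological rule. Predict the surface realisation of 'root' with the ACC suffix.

[lɔnitʃi]

In [mumitʃi] and [mumiko] the final segment of 'egg' alternates: [tʃ] ~ [k].
But 'flower' keeps [tʃ] in both environments ([vɔmɔtʃi], [vɔmɔtʃo]), so there is no rule changing /tʃ/ to [k] before the NMLZ suffix.
The underlying segment must be /k/; /k/ and /s/ become palato-alveolar [tʃ] and [ʃ] before a front vowel, yielding [tʃ] there.
From [lɔniko] the stem 'root' is /lɔnik/; before a front vowel this yields [lɔnitʃi].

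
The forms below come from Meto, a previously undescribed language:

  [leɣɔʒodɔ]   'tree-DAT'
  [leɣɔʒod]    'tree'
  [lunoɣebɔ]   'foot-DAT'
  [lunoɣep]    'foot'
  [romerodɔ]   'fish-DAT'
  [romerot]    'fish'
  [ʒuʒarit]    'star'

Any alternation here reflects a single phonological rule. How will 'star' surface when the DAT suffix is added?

[ʒuʒaridɔ]

'fish' shows [d] ~ [t] at the end of the stem ([romerodɔ] vs [romerot]).
Compare 'tree', with invariant [d] in [leɣɔʒodɔ] and [leɣɔʒod]: an analysis with underlying /d/ and a rule producing [t] in isolation would wrongly predict alternation here too.
The alternation reflects intervocalic voicing: voiceless stops become voiced between vowels. /t/ is underlying.
From [ʒuʒarit] the stem 'star' is /ʒuʒarit/; between vowels this yields [ʒuʒaridɔ].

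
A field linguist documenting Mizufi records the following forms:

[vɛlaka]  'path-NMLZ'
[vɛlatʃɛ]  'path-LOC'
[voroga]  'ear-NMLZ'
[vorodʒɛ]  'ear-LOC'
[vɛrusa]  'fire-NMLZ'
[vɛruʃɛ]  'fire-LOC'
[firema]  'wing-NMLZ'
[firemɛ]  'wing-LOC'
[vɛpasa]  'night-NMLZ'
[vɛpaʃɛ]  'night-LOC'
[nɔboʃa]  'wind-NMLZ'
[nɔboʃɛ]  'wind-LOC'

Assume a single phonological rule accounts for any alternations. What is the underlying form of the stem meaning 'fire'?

'fire' shows [s] ~ [ʃ] at the end of the stem ([vɛrusa] vs [vɛruʃɛ]).
But 'wind' keeps [ʃ] in both environments ([nɔboʃa], [nɔboʃɛ]), so there is no rule changing /ʃ/ to [s] before the NMLZ suffix.
So /s/ is underlying, and a rule of palatalization before a front vowel — /k/, /g/ and /s/ become palato-alveolar [tʃ], [dʒ] and [ʃ] before a front vowel — gives [ʃ].

/vɛrus/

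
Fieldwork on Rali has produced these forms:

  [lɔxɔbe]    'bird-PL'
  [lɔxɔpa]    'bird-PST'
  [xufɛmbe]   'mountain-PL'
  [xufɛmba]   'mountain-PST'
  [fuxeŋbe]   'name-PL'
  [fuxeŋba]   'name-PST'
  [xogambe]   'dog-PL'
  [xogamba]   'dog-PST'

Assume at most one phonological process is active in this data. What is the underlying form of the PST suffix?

/-pa/

The PST morpheme has two allomorphs, [-ba] and [-pa].
By contrast the PL suffix keeps its initial [b] throughout — that segment must be underlying.
So the underlying form is /-pa/, and voiceless stops become voiced after a nasal.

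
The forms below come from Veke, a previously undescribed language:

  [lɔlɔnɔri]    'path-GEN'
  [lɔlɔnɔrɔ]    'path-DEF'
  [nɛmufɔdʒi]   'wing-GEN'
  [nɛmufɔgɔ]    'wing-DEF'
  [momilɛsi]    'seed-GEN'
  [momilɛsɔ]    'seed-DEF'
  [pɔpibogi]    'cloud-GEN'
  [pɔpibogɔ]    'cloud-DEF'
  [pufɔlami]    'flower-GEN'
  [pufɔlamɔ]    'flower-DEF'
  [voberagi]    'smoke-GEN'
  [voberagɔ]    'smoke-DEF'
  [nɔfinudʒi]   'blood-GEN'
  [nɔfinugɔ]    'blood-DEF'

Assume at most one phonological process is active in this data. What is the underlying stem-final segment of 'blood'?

'blood' shows [dʒ] ~ [g] at the end of the stem ([nɔfinudʒi] vs [nɔfinugɔ]).
But 'smoke' keeps [g] in both environments ([voberagi], [voberagɔ]), so there is no rule changing /g/ to [dʒ] before the GEN suffix.
So /dʒ/ is underlying, and a rule of depalatalization — palato-alveolar /dʒ/ becomes [g] when no front vowel follows — gives [g].

/dʒ/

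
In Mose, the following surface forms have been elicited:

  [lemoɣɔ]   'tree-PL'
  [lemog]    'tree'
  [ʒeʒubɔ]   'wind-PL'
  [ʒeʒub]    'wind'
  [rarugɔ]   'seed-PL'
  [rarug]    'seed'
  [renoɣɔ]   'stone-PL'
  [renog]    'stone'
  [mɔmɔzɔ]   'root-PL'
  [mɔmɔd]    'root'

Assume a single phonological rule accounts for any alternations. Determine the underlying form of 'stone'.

/renoɣ/

In [renoɣɔ] and [renog] the final segment of 'stone' alternates: [ɣ] ~ [g].
The stem 'seed' ([rarugɔ], [rarug]) shows [g] unchanged in both environments, so [g] cannot be basic with [ɣ] derived before the PL suffix.
The underlying segment must be /ɣ/; voiced fricatives become stops word-finally, yielding [g] there.
The underlying form of 'stone' is therefore /renoɣ/.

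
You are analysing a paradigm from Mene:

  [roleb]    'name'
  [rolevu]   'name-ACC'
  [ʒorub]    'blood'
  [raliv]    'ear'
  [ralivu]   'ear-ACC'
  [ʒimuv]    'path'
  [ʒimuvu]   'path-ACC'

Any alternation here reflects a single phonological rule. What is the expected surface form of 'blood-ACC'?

The stem for 'name' ends in [b] in [roleb] but [v] in [rolevu].
The stem 'ear' ([raliv], [ralivu]) shows [v] unchanged in both environments, so [v] cannot be basic with [b] derived in isolation.
The underlying segment must be /b/; voiced stops become fricatives between vowels, yielding [v] there.
From [ʒorub] the stem 'blood' is /ʒorub/; between vowels this yields [ʒoruvu].

[ʒoruvu]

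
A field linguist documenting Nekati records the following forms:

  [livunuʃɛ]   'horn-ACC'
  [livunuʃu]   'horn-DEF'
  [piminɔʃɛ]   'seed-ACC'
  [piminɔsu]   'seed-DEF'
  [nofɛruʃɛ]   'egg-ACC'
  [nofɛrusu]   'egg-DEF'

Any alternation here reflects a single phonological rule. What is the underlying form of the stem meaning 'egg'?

/nofɛrus/

The stem for 'egg' ends in [ʃ] in [nofɛruʃɛ] but [s] in [nofɛrusu].
The stem 'horn' ([livunuʃɛ], [livunuʃu]) shows [ʃ] unchanged in both environments, so [ʃ] cannot be basic with [s] derived before the DEF suffix.
The underlying segment must be /s/; /s/ becomes palato-alveolar [ʃ] before a front vowel, yielding [ʃ] there.
Hence 'egg' is /nofɛrus/ underlyingly.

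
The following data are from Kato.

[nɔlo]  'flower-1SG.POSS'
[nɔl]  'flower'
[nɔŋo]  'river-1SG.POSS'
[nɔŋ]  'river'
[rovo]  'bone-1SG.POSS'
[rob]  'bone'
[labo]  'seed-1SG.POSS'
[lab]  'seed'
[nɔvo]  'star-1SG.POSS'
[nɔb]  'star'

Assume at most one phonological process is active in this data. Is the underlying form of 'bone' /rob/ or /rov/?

/rov/

In [rovo] and [rob] the final segment of 'bone' alternates: [v] ~ [b].
Compare 'seed', with invariant [b] in [labo] and [lab]: an analysis with underlying /b/ and a rule producing [v] before the 1SG.POSS suffix would wrongly predict alternation here too.
Therefore /v/ is basic and [b] is derived by word-final hardening (voiced fricatives become stops word-finally).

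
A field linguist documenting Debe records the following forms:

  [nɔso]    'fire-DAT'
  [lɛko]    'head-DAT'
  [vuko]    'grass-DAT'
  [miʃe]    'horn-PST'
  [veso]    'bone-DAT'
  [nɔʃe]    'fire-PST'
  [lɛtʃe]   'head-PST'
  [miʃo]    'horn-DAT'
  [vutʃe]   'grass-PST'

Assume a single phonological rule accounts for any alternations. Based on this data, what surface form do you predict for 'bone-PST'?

[veʃe]

The root 'fire' surfaces as [nɔso] and [nɔʃe], with a stem-final [s] ~ [ʃ] alternation.
If /ʃ/ were underlying and a rule turned it into [s] before the DAT suffix, 'horn' would also alternate; but it has [ʃ] in both [miʃo] and [miʃe].
The underlying segment must be /s/; /k/ and /s/ become palato-alveolar [tʃ] and [ʃ] before a front vowel, yielding [ʃ] there.
From [veso] the stem 'bone' is /ves/; before a front vowel this yields [veʃe].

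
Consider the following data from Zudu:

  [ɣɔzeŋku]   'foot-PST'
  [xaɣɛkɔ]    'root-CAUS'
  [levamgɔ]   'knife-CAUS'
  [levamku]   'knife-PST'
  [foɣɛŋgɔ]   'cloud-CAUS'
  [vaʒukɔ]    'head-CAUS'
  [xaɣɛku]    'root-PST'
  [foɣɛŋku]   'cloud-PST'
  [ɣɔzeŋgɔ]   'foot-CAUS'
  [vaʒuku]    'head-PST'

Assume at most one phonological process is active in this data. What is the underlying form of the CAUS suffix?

/-gɔ/

The CAUS suffix surfaces as [-gɔ] and [-kɔ], depending on the final segment of the stem.
The PST suffix, which begins with [k], is invariant after every stem; so [k] is not altered by any rule here.
So the underlying form is /-gɔ/, and voiced stops become voiceless after a vowel.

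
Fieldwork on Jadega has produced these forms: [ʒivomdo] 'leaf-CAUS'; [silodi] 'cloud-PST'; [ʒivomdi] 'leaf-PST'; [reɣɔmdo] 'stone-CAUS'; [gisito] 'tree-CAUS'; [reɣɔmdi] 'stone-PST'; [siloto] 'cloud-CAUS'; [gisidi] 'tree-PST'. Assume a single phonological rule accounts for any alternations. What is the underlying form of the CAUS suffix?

The CAUS morpheme has two allomorphs, [-do] and [-to].
By contrast the PST suffix keeps its initial [d] throughout — that segment must be underlying.
So the underlying form is /-to/, and voiceless stops become voiced after a nasal.

/-to/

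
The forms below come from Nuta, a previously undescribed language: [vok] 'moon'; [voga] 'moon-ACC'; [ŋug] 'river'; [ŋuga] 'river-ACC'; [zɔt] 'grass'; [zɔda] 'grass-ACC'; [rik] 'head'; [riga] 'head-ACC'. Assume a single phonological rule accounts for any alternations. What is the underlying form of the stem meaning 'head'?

/rik/

The root 'head' surfaces as [rik] and [riga], with a stem-final [k] ~ [g] alternation.
The stem 'river' ([ŋug], [ŋuga]) shows [g] unchanged in both environments, so [g] cannot be basic with [k] derived in isolation.
Therefore /k/ is basic and [g] is derived by intervocalic voicing (voiceless stops become voiced between vowels).
So 'head' = /rik/.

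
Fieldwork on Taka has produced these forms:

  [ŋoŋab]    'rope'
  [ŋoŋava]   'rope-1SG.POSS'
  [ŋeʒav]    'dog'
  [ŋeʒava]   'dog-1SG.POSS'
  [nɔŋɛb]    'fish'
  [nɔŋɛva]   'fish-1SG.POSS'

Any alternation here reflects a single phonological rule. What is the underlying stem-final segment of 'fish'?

'fish' shows [b] ~ [v] at the end of the stem ([nɔŋɛb] vs [nɔŋɛva]).
If /v/ were underlying and a rule turned it into [b] in isolation, 'dog' would also alternate; but it has [v] in both [ŋeʒav] and [ŋeʒava].
The alternation reflects intervocalic spirantization: voiced stops become fricatives between vowels. /b/ is underlying.

/b/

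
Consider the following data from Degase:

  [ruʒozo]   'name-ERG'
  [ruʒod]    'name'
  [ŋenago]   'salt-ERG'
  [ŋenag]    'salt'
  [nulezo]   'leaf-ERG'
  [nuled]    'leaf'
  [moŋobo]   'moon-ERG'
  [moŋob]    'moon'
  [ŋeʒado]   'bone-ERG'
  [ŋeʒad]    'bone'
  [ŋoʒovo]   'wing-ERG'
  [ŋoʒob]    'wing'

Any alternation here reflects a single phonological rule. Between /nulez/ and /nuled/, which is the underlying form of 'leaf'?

/nulez/

'leaf' shows [z] ~ [d] at the end of the stem ([nulezo] vs [nuled]).
The stem 'bone' ([ŋeʒado], [ŋeʒad]) shows [d] unchanged in both environments, so [d] cannot be basic with [z] derived before the ERG suffix.
Therefore /z/ is basic and [d] is derived by word-final hardening (voiced fricatives become stops word-finally).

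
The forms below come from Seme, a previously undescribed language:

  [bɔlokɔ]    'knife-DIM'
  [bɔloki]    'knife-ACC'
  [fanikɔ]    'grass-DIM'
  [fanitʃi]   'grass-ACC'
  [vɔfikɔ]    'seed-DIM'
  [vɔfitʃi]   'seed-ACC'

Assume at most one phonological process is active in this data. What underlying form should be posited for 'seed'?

The root 'seed' surfaces as [vɔfikɔ] and [vɔfitʃi], with a stem-final [k] ~ [tʃ] alternation.
Compare 'knife', with invariant [k] in [bɔlokɔ] and [bɔloki]: an analysis with underlying /k/ and a rule producing [tʃ] before the ACC suffix would wrongly predict alternation here too.
So /tʃ/ is underlying, and a rule of depalatalization — palato-alveolar /tʃ/ becomes [k] when no front vowel follows — gives [k].

/vɔfitʃ/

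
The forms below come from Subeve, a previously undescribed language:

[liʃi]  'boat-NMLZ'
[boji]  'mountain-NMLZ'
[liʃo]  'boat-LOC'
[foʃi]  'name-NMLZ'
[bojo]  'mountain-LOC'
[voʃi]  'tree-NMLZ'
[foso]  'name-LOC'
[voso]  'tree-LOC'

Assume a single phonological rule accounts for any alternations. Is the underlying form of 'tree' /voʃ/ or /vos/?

The stem for 'tree' ends in [ʃ] in [voʃi] but [s] in [voso].
If /ʃ/ were underlying and a rule turned it into [s] before the LOC suffix, 'boat' would also alternate; but it has [ʃ] in both [liʃi] and [liʃo].
The alternation reflects palatalization before a front vowel: /s/ becomes palato-alveolar [ʃ] before a front vowel. /s/ is underlying.

/vos/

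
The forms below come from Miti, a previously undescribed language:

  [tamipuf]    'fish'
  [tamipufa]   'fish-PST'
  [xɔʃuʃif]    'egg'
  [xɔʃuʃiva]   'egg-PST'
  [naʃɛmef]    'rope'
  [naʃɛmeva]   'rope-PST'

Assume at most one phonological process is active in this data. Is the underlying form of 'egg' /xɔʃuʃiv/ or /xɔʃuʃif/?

/xɔʃuʃiv/

In [xɔʃuʃif] and [xɔʃuʃiva] the final segment of 'egg' alternates: [f] ~ [v].
But 'fish' keeps [f] in both environments ([tamipuf], [tamipufa]), so there is no rule changing /f/ to [v] before the PST suffix.
So /v/ is underlying, and a rule of word-final obstruent devoicing — voiced obstruents become voiceless word-finally — gives [f].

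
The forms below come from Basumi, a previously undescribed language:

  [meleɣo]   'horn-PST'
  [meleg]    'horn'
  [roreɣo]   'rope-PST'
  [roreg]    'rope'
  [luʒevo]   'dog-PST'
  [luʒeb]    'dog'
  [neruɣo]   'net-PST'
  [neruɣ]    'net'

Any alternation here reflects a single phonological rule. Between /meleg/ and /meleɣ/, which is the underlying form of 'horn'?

'horn' shows [ɣ] ~ [g] at the end of the stem ([meleɣo] vs [meleg]).
If /ɣ/ were underlying and a rule turned it into [g] in isolation, 'net' would also alternate; but it has [ɣ] in both [neruɣo] and [neruɣ].
So /g/ is underlying, and a rule of intervocalic spirantization — voiced stops become fricatives between vowels — gives [ɣ].

/meleg/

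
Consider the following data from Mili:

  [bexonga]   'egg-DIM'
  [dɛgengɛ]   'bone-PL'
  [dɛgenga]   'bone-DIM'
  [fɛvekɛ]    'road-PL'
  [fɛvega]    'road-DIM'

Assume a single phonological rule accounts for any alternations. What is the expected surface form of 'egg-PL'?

[bexongɛ]

The PL morpheme has two allomorphs, [-gɛ] and [-kɛ].
By contrast the DIM suffix keeps its initial [g] throughout — that segment must be underlying.
The PL suffix is therefore /-kɛ/ underlyingly, with post-nasal voicing: voiceless stops become voiced after a nasal.
After 'egg', which ends in a nasal, the suffix surfaces as [-gɛ], giving [bexongɛ].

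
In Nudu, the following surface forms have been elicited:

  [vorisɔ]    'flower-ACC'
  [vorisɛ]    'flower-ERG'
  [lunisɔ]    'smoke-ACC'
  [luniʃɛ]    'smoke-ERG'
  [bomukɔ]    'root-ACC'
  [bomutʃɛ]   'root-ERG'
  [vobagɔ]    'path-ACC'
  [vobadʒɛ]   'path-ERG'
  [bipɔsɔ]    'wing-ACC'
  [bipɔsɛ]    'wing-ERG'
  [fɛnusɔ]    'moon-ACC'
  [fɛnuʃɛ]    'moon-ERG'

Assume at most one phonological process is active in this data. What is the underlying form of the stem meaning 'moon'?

/fɛnuʃ/

The root 'moon' surfaces as [fɛnusɔ] and [fɛnuʃɛ], with a stem-final [s] ~ [ʃ] alternation.
But 'flower' keeps [s] in both environments ([vorisɔ], [vorisɛ]), so there is no rule changing /s/ to [ʃ] before the ERG suffix.
The underlying segment must be /ʃ/; palato-alveolar /tʃ/, /dʒ/ and /ʃ/ become [k], [g] and [s] when no front vowel follows, yielding [s] there.
The underlying form of 'moon' is therefore /fɛnuʃ/.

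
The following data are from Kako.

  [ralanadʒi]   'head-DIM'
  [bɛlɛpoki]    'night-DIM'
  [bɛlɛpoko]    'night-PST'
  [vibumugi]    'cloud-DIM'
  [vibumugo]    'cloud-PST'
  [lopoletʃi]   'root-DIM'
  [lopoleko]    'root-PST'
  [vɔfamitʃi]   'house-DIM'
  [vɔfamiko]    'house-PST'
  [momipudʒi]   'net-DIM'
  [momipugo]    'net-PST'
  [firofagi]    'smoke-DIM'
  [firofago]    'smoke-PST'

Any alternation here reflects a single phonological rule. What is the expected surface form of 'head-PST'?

In [momipudʒi] and [momipugo] the final segment of 'net' alternates: [dʒ] ~ [g].
Compare 'cloud', with invariant [g] in [vibumugi] and [vibumugo]: an analysis with underlying /g/ and a rule producing [dʒ] before the DIM suffix would wrongly predict alternation here too.
The alternation reflects depalatalization: palato-alveolar /tʃ/ and /dʒ/ become [k] and [g] when no front vowel follows. /dʒ/ is underlying.
The one attested form of 'head', [ralanadʒi], shows underlying /ralanadʒ/. Applying the same rule when no front vowel follows gives [ralanago].

[ralanago]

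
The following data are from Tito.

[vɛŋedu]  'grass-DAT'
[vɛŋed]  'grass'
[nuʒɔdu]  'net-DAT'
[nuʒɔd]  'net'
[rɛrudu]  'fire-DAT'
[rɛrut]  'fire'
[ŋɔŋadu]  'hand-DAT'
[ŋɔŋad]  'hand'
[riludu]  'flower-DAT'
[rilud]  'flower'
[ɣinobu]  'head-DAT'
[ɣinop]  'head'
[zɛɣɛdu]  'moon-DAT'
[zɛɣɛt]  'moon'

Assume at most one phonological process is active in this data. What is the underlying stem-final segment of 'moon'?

/t/

The stem for 'moon' ends in [d] in [zɛɣɛdu] but [t] in [zɛɣɛt].
If /d/ were underlying and a rule turned it into [t] in isolation, 'net' would also alternate; but it has [d] in both [nuʒɔdu] and [nuʒɔd].
Therefore /t/ is basic and [d] is derived by intervocalic voicing (voiceless stops become voiced between vowels).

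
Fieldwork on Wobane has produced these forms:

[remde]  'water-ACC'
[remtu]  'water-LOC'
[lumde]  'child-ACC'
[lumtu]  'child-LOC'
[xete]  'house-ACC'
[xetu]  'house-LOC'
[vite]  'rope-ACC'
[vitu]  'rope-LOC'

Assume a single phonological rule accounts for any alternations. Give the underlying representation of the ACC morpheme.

The ACC suffix surfaces as [-de] and [-te], depending on the final segment of the stem.
By contrast the LOC suffix keeps its initial [t] throughout — that segment must be underlying.
So the underlying form is /-de/, and voiced stops become voiceless after a vowel.

/-de/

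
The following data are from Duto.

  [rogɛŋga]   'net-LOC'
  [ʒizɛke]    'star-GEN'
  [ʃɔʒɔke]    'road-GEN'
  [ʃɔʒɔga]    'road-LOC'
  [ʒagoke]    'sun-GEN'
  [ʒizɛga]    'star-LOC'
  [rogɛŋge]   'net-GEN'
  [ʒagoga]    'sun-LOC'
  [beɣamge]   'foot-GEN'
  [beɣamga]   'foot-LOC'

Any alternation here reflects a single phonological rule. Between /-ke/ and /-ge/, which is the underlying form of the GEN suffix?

/-ke/

The GEN morpheme has two allomorphs, [-ge] and [-ke].
By contrast the LOC suffix keeps its initial [g] throughout — that segment must be underlying.
The GEN suffix is therefore /-ke/ underlyingly, with post-nasal voicing: voiceless stops become voiced after a nasal.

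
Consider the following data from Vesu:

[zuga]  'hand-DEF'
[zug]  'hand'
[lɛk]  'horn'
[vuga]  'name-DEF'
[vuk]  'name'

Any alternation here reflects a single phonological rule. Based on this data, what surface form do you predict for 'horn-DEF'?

The stem for 'name' ends in [g] in [vuga] but [k] in [vuk].
If /g/ were underlying and a rule turned it into [k] in isolation, 'hand' would also alternate; but it has [g] in both [zuga] and [zug].
So /k/ is underlying, and a rule of intervocalic voicing — voiceless stops become voiced between vowels — gives [g].
The one attested form of 'horn', [lɛk], shows underlying /lɛk/. Applying the same rule between vowels gives [lɛga].

[lɛga]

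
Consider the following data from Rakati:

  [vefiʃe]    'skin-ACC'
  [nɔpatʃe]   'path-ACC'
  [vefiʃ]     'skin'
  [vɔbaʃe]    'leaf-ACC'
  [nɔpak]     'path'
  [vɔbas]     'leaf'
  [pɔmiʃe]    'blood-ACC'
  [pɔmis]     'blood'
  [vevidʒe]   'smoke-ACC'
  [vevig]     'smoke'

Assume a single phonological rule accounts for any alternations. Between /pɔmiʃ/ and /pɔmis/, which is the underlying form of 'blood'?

/pɔmis/

'blood' shows [ʃ] ~ [s] at the end of the stem ([pɔmiʃe] vs [pɔmis]).
The stem 'skin' ([vefiʃe], [vefiʃ]) shows [ʃ] unchanged in both environments, so [ʃ] cannot be basic with [s] derived in isolation.
The alternation reflects palatalization before a front vowel: /k/, /g/ and /s/ become palato-alveolar [tʃ], [dʒ] and [ʃ] before a front vowel. /s/ is underlying.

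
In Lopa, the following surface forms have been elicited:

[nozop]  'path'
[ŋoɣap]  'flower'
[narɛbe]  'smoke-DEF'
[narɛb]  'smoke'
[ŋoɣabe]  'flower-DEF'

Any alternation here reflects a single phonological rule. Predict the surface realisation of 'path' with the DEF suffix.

'flower' shows [b] ~ [p] at the end of the stem ([ŋoɣabe] vs [ŋoɣap]).
Compare 'smoke', with invariant [b] in [narɛbe] and [narɛb]: an analysis with underlying /b/ and a rule producing [p] in isolation would wrongly predict alternation here too.
The underlying segment must be /p/; voiceless stops become voiced between vowels, yielding [b] there.
The one attested form of 'path', [nozop], shows underlying /nozop/. Applying the same rule between vowels gives [nozobe].

[nozobe]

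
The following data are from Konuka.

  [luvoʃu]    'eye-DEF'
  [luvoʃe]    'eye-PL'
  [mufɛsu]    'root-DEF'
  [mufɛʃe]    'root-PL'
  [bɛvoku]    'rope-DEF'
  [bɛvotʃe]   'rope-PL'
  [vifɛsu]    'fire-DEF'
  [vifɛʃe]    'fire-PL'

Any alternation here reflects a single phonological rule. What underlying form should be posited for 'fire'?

The root 'fire' surfaces as [vifɛsu] and [vifɛʃe], with a stem-final [s] ~ [ʃ] alternation.
Compare 'eye', with invariant [ʃ] in [luvoʃu] and [luvoʃe]: an analysis with underlying /ʃ/ and a rule producing [s] before the DEF suffix would wrongly predict alternation here too.
The underlying segment must be /s/; /k/ and /s/ become palato-alveolar [tʃ] and [ʃ] before a front vowel, yielding [ʃ] there.
So 'fire' = /vifɛs/.

/vifɛs/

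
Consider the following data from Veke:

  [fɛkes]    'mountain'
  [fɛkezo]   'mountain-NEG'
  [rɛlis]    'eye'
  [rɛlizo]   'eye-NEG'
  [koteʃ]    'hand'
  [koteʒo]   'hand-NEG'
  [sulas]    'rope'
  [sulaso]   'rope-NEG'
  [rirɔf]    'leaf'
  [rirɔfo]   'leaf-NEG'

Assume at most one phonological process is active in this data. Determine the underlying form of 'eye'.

'eye' shows [s] ~ [z] at the end of the stem ([rɛlis] vs [rɛlizo]).
If /s/ were underlying and a rule turned it into [z] before the NEG suffix, 'rope' would also alternate; but it has [s] in both [sulas] and [sulaso].
The underlying segment must be /z/; voiced obstruents become voiceless word-finally, yielding [s] there.

/rɛliz/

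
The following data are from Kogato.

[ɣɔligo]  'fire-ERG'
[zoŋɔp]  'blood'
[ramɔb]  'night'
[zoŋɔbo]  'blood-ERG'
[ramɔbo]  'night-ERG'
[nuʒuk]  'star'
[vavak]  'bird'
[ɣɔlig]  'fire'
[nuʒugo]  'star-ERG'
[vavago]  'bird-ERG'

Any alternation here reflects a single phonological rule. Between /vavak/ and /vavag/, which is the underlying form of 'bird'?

/vavak/

In [vavak] and [vavago] the final segment of 'bird' alternates: [k] ~ [g].
But 'fire' keeps [g] in both environments ([ɣɔlig], [ɣɔligo]), so there is no rule changing /g/ to [k] in isolation.
Therefore /k/ is basic and [g] is derived by intervocalic voicing (voiceless stops become voiced between vowels).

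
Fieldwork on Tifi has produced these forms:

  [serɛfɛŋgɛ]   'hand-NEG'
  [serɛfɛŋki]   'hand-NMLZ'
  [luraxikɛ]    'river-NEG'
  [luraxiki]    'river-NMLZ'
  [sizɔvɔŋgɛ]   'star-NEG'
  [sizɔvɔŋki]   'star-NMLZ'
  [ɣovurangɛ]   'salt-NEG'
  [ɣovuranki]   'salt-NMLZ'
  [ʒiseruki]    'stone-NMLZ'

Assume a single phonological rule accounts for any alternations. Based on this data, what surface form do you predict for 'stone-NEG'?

[ʒiserukɛ]

The NEG morpheme has two allomorphs, [-gɛ] and [-kɛ].
The NMLZ suffix, which begins with [k], is invariant after every stem; so [k] is not altered by any rule here.
So the underlying form is /-gɛ/, and voiced stops become voiceless after a vowel.
After 'stone', which ends in a vowel, the suffix surfaces as [-kɛ], giving [ʒiserukɛ].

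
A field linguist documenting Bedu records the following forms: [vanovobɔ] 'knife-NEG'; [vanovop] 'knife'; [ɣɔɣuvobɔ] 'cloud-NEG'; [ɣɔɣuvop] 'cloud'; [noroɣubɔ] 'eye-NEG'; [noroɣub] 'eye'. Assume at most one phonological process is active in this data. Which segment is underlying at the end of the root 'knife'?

/p/

The root 'knife' surfaces as [vanovobɔ] and [vanovop], with a stem-final [b] ~ [p] alternation.
Compare 'eye', with invariant [b] in [noroɣubɔ] and [noroɣub]: an analysis with underlying /b/ and a rule producing [p] in isolation would wrongly predict alternation here too.
Therefore /p/ is basic and [b] is derived by intervocalic voicing (voiceless stops become voiced between vowels).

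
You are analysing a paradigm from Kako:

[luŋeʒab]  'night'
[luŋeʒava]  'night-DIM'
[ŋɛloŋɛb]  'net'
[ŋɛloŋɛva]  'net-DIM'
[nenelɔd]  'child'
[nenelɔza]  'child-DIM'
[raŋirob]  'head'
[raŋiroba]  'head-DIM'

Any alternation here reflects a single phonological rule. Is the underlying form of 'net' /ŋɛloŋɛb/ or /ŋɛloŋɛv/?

/ŋɛloŋɛv/

The root 'net' surfaces as [ŋɛloŋɛb] and [ŋɛloŋɛva], with a stem-final [b] ~ [v] alternation.
The stem 'head' ([raŋirob], [raŋiroba]) shows [b] unchanged in both environments, so [b] cannot be basic with [v] derived before the DIM suffix.
The alternation reflects word-final hardening: voiced fricatives become stops word-finally. /v/ is underlying.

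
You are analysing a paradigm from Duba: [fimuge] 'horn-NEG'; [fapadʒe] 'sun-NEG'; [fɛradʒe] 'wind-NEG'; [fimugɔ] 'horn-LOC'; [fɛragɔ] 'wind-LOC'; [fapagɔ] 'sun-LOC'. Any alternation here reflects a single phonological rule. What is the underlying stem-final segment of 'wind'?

/dʒ/

In [fɛragɔ] and [fɛradʒe] the final segment of 'wind' alternates: [g] ~ [dʒ].
If /g/ were underlying and a rule turned it into [dʒ] before the NEG suffix, 'horn' would also alternate; but it has [g] in both [fimugɔ] and [fimuge].
So /dʒ/ is underlying, and a rule of depalatalization — palato-alveolar /dʒ/ becomes [g] when no front vowel follows — gives [g].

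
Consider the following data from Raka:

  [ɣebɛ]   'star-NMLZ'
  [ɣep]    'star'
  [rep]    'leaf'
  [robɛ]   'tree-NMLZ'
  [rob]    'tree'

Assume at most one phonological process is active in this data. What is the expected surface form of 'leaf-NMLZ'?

The root 'star' surfaces as [ɣebɛ] and [ɣep], with a stem-final [b] ~ [p] alternation.
But 'tree' keeps [b] in both environments ([robɛ], [rob]), so there is no rule changing /b/ to [p] in isolation.
So /p/ is underlying, and a rule of intervocalic voicing — voiceless stops become voiced between vowels — gives [b].
From [rep] the stem 'leaf' is /rep/; between vowels this yields [rebɛ].

[rebɛ]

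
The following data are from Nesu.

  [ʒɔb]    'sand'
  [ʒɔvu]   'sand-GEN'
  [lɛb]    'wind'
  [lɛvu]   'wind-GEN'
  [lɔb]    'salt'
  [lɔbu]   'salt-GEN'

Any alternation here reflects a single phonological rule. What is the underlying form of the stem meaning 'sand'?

In [ʒɔb] and [ʒɔvu] the final segment of 'sand' alternates: [b] ~ [v].
If /b/ were underlying and a rule turned it into [v] before the GEN suffix, 'salt' would also alternate; but it has [b] in both [lɔb] and [lɔbu].
The underlying segment must be /v/; voiced fricatives become stops word-finally, yielding [b] there.
The underlying form of 'sand' is therefore /ʒɔv/.

/ʒɔv/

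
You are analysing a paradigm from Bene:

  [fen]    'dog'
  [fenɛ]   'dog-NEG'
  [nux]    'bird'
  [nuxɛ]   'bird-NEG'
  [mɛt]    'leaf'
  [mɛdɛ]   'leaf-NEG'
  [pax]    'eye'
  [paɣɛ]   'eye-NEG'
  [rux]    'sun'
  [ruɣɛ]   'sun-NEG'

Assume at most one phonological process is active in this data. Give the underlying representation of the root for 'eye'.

'eye' shows [x] ~ [ɣ] at the end of the stem ([pax] vs [paɣɛ]).
The stem 'bird' ([nux], [nuxɛ]) shows [x] unchanged in both environments, so [x] cannot be basic with [ɣ] derived before the NEG suffix.
The alternation reflects word-final obstruent devoicing: voiced obstruents become voiceless word-finally. /ɣ/ is underlying.
The underlying form of 'eye' is therefore /paɣ/.

/paɣ/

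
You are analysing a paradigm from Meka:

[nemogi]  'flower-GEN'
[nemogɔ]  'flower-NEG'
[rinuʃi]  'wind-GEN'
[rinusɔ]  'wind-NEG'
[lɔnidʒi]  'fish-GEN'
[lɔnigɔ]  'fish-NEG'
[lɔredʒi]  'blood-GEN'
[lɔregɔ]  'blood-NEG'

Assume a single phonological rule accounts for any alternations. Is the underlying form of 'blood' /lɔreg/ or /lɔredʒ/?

The root 'blood' surfaces as [lɔredʒi] and [lɔregɔ], with a stem-final [dʒ] ~ [g] alternation.
Compare 'flower', with invariant [g] in [nemogi] and [nemogɔ]: an analysis with underlying /g/ and a rule producing [dʒ] before the GEN suffix would wrongly predict alternation here too.
The underlying segment must be /dʒ/; palato-alveolar /dʒ/ and /ʃ/ become [g] and [s] when no front vowel follows, yielding [g] there.

/lɔredʒ/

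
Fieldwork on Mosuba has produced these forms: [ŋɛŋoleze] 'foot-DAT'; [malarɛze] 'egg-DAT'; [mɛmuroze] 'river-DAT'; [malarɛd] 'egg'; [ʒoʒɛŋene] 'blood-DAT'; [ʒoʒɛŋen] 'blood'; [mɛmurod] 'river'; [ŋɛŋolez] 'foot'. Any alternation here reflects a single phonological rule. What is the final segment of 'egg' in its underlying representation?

The stem for 'egg' ends in [z] in [malarɛze] but [d] in [malarɛd].
The stem 'foot' ([ŋɛŋoleze], [ŋɛŋolez]) shows [z] unchanged in both environments, so [z] cannot be basic with [d] derived in isolation.
Therefore /d/ is basic and [z] is derived by intervocalic spirantization (voiced stops become fricatives between vowels).

/d/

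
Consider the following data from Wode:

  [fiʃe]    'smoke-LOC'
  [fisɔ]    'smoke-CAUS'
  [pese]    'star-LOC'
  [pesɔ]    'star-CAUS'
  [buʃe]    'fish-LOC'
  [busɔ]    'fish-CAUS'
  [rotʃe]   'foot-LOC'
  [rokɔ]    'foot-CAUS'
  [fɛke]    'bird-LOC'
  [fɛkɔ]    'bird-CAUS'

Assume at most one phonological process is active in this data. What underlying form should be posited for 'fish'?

In [buʃe] and [busɔ] the final segment of 'fish' alternates: [ʃ] ~ [s].
Compare 'star', with invariant [s] in [pese] and [pesɔ]: an analysis with underlying /s/ and a rule producing [ʃ] before the LOC suffix would wrongly predict alternation here too.
The underlying segment must be /ʃ/; palato-alveolar /tʃ/ and /ʃ/ become [k] and [s] when no front vowel follows, yielding [s] there.

/buʃ/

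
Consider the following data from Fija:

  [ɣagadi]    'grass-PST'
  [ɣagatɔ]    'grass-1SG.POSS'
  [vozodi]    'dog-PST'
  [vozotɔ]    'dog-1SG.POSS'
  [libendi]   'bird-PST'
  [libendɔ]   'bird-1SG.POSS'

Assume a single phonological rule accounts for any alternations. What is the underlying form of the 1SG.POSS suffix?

The 1SG.POSS suffix surfaces as [-dɔ] and [-tɔ], depending on the final segment of the stem.
By contrast the PST suffix keeps its initial [d] throughout — that segment must be underlying.
So the underlying form is /-tɔ/, and voiceless stops become voiced after a nasal.

/-tɔ/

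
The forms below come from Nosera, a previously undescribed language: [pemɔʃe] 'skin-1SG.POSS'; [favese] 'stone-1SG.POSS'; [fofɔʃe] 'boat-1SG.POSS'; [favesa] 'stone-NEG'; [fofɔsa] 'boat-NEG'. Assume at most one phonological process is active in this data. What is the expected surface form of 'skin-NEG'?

'boat' shows [s] ~ [ʃ] at the end of the stem ([fofɔsa] vs [fofɔʃe]).
Compare 'stone', with invariant [s] in [favesa] and [favese]: an analysis with underlying /s/ and a rule producing [ʃ] before the 1SG.POSS suffix would wrongly predict alternation here too.
The underlying segment must be /ʃ/; palato-alveolar /ʃ/ becomes [s] when no front vowel follows, yielding [s] there.
The one attested form of 'skin', [pemɔʃe], shows underlying /pemɔʃ/. Applying the same rule when no front vowel follows gives [pemɔsa].

[pemɔsa]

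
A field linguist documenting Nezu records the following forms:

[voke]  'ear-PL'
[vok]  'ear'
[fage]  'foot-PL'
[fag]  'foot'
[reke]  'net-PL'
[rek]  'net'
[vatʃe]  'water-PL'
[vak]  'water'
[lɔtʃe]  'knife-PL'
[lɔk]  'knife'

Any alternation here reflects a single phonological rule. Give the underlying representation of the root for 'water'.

/vatʃ/

In [vatʃe] and [vak] the final segment of 'water' alternates: [tʃ] ~ [k].
Compare 'ear', with invariant [k] in [voke] and [vok]: an analysis with underlying /k/ and a rule producing [tʃ] before the PL suffix would wrongly predict alternation here too.
The underlying segment must be /tʃ/; palato-alveolar /tʃ/ becomes [k] when no front vowel follows, yielding [k] there.
Hence 'water' is /vatʃ/ underlyingly.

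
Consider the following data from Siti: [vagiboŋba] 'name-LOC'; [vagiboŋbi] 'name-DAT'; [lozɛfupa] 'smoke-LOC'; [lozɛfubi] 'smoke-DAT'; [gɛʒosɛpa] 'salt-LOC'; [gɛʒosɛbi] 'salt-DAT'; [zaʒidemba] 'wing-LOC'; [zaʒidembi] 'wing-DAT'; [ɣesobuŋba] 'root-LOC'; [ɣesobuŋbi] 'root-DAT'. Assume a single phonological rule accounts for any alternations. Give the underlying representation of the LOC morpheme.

/-pa/

The LOC morpheme has two allomorphs, [-ba] and [-pa].
By contrast the DAT suffix keeps its initial [b] throughout — that segment must be underlying.
So the underlying form is /-pa/, and voiceless stops become voiced after a nasal.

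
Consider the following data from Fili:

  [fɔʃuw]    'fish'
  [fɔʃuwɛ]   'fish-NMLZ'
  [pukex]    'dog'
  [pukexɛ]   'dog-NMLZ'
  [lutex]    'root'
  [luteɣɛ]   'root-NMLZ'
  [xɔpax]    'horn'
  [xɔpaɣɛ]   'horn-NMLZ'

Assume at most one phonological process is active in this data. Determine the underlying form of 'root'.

/luteɣ/

'root' shows [x] ~ [ɣ] at the end of the stem ([lutex] vs [luteɣɛ]).
If /x/ were underlying and a rule turned it into [ɣ] before the NMLZ suffix, 'dog' would also alternate; but it has [x] in both [pukex] and [pukexɛ].
So /ɣ/ is underlying, and a rule of word-final obstruent devoicing — voiced obstruents become voiceless word-finally — gives [x].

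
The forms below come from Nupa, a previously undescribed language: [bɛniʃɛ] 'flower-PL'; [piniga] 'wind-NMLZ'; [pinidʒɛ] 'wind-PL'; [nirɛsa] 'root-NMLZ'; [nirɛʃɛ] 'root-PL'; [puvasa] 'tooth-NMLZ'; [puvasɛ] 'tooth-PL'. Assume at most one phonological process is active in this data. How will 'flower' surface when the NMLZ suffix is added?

'root' shows [s] ~ [ʃ] at the end of the stem ([nirɛsa] vs [nirɛʃɛ]).
If /s/ were underlying and a rule turned it into [ʃ] before the PL suffix, 'tooth' would also alternate; but it has [s] in both [puvasa] and [puvasɛ].
So /ʃ/ is underlying, and a rule of depalatalization — palato-alveolar /dʒ/ and /ʃ/ become [g] and [s] when no front vowel follows — gives [s].
The one attested form of 'flower', [bɛniʃɛ], shows underlying /bɛniʃ/. Applying the same rule when no front vowel follows gives [bɛnisa].

[bɛnisa]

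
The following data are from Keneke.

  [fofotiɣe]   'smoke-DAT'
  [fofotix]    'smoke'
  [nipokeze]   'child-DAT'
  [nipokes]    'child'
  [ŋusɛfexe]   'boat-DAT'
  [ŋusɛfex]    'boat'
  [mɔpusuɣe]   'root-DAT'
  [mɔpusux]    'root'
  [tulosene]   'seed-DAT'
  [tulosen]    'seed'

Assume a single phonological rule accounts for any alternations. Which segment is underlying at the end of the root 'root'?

/ɣ/

In [mɔpusuɣe] and [mɔpusux] the final segment of 'root' alternates: [ɣ] ~ [x].
The stem 'boat' ([ŋusɛfexe], [ŋusɛfex]) shows [x] unchanged in both environments, so [x] cannot be basic with [ɣ] derived before the DAT suffix.
So /ɣ/ is underlying, and a rule of word-final obstruent devoicing — voiced obstruents become voiceless word-finally — gives [x].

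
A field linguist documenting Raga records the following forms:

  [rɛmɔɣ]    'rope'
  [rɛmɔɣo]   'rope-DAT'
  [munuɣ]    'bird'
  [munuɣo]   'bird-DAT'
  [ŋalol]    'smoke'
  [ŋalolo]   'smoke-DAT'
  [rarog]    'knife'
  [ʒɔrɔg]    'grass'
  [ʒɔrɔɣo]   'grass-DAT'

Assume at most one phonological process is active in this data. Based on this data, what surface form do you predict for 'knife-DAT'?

In [ʒɔrɔg] and [ʒɔrɔɣo] the final segment of 'grass' alternates: [g] ~ [ɣ].
Compare 'rope', with invariant [ɣ] in [rɛmɔɣ] and [rɛmɔɣo]: an analysis with underlying /ɣ/ and a rule producing [g] in isolation would wrongly predict alternation here too.
The underlying segment must be /g/; voiced stops become fricatives between vowels, yielding [ɣ] there.
From [rarog] the stem 'knife' is /rarog/; between vowels this yields [raroɣo].

[raroɣo]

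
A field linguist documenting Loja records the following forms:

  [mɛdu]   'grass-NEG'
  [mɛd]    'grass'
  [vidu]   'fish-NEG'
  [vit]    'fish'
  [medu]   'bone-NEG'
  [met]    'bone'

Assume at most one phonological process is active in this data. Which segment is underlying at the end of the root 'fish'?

/t/

The root 'fish' surfaces as [vidu] and [vit], with a stem-final [d] ~ [t] alternation.
The stem 'grass' ([mɛdu], [mɛd]) shows [d] unchanged in both environments, so [d] cannot be basic with [t] derived in isolation.
So /t/ is underlying, and a rule of intervocalic voicing — voiceless stops become voiced between vowels — gives [d].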